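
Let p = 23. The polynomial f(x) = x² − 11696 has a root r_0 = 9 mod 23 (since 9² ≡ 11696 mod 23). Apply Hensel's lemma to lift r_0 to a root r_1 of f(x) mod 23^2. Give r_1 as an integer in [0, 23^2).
r_1 = 331 (mod 529)

Hensel's recurrence: r_{i+1} = r_i − f(r_i)·(f′(r_i))^{-1} mod 23^{i+2}, with f′(x) = 2x. Iterate:
  r_0 = 9 (mod 23)
  r_1 = 331 (mod 529)
Final: r_1 = 331, and one checks f(r_1) ≡ 0 mod 23^2.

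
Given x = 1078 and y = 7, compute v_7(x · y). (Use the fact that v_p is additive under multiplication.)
v_7(7546) = 3

v_p(x) = 2 (factor: 1078 = 7^2 · 22); v_p(y) = 1 (factor: 7 = 7^1 · 1). Additivity: v_p(xy) = v_p(x) + v_p(y) = 2 + 1 = 3. (Direct check: xy = 7546 = 7^3 · (22).)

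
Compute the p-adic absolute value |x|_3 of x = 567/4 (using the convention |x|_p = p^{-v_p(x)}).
|567/4|_3 = 1/81

Step 1 — compute v_3(x) by factoring powers of 3 out of the numerator and denominator: v_3(567/4) = 4. Step 2 — apply |x|_p = p^{-v_p(x)} = 3^{-4} = 1/81.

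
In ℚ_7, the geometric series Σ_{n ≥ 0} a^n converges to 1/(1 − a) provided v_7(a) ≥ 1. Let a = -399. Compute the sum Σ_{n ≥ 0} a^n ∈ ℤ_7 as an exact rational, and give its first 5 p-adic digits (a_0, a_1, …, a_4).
Σ a^n = 1/(1 − a) = 1/400;  first 5 digits = (1, 6, 6, 6, 0)

v_7(a) = 1 ≥ 1, so the series converges in ℤ_7 to 1/(1 − a) = 1/(1 − (-399)) = 1/400. Expand this rational in ℤ_7: compute digits iteratively via d_i = x_i mod 7, x_{i+1} = (x_i − d_i)/7. The first 5 digits are (1, 6, 6, 6, 0).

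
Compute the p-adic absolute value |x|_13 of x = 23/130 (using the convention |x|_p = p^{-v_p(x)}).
|23/130|_13 = 13

Step 1 — compute v_13(x) by factoring powers of 13 out of the numerator and denominator: v_13(23/130) = -1. Step 2 — apply |x|_p = p^{-v_p(x)} = 13^{1} = 13.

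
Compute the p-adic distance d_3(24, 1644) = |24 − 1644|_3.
d_3(24, 1644) = 1/81

Step 1 — x − y = 24 − 1644 = -1620. Step 2 — v_3(-1620) = 4 (factor: -1620 = −(3^4 · 20); the sign does not affect v_p). Step 3 — |x − y|_3 = 3^{-4} = 1/81.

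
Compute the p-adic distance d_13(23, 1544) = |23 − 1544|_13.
d_13(23, 1544) = 1/169

Step 1 — x − y = 23 − 1544 = -1521. Step 2 — v_13(-1521) = 2 (factor: -1521 = −(13^2 · 9); the sign does not affect v_p). Step 3 — |x − y|_13 = 13^{-2} = 1/169.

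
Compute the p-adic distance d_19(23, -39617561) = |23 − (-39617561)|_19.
d_19(23, -39617561) = 1/2476099

Step 1 — x − y = 23 − (-39617561) = 39617584. Step 2 — v_19(39617584) = 5 (factor: 39617584 = (19^5 · 16); the sign does not affect v_p). Step 3 — |x − y|_19 = 19^{-5} = 1/2476099.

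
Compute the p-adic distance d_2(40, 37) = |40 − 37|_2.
d_2(40, 37) = 1

Step 1 — x − y = 40 − 37 = 3. Step 2 — v_2(3) = 0 (factor: 3 = (2^0 · 3); the sign does not affect v_p). Step 3 — |x − y|_2 = 2^{0} = 1.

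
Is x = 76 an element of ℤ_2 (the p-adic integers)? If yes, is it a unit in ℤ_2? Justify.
x ∈ ℤ_2 but not a unit; v_2(x) = 2 > 0

ℤ_2 = {x ∈ ℚ_2 : v_2(x) ≥ 0} and ℤ_2^× = {x ∈ ℤ_2 : v_2(x) = 0}. Here v_2(76) = v_2(num) − v_2(den) = 2; compare against these criteria.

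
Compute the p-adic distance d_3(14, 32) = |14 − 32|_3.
d_3(14, 32) = 1/9

Step 1 — x − y = 14 − 32 = -18. Step 2 — v_3(-18) = 2 (factor: -18 = −(3^2 · 2); the sign does not affect v_p). Step 3 — |x − y|_3 = 3^{-2} = 1/9.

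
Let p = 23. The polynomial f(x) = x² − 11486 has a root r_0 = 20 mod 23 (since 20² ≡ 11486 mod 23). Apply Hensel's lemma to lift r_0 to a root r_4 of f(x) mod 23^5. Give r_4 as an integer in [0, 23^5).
r_4 = 4919812 (mod 6436343)

Hensel's recurrence: r_{i+1} = r_i − f(r_i)·(f′(r_i))^{-1} mod 23^{i+2}, with f′(x) = 2x. Iterate:
  r_0 = 20 (mod 23)
  r_1 = 112 (mod 529)
  r_2 = 4344 (mod 12167)
  r_3 = 162515 (mod 279841)
  r_4 = 4919812 (mod 6436343)
Final: r_4 = 4919812, and one checks f(r_4) ≡ 0 mod 23^5.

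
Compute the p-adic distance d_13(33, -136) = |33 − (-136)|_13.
d_13(33, -136) = 1/169

Step 1 — x − y = 33 − (-136) = 169. Step 2 — v_13(169) = 2 (factor: 169 = (13^2 · 1); the sign does not affect v_p). Step 3 — |x − y|_13 = 13^{-2} = 1/169.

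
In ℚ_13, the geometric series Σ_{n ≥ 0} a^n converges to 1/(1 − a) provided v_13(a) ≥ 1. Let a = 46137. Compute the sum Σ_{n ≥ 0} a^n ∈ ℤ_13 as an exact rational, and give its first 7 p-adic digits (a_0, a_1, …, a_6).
Σ a^n = 1/(1 − a) = -1/46136;  first 7 digits = (1, 0, 0, 8, 1, 0, 12)

v_13(a) = 3 ≥ 1, so the series converges in ℤ_13 to 1/(1 − a) = 1/(1 − 46137) = -1/46136. Expand this rational in ℤ_13: compute digits iteratively via d_i = x_i mod 13, x_{i+1} = (x_i − d_i)/13. The first 7 digits are (1, 0, 0, 8, 1, 0, 12).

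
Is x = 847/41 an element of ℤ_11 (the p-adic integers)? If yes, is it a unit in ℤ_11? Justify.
x ∈ ℤ_11 but not a unit; v_11(x) = 2 > 0

ℤ_11 = {x ∈ ℚ_11 : v_11(x) ≥ 0} and ℤ_11^× = {x ∈ ℤ_11 : v_11(x) = 0}. Here v_11(847/41) = v_11(num) − v_11(den) = 2; compare against these criteria.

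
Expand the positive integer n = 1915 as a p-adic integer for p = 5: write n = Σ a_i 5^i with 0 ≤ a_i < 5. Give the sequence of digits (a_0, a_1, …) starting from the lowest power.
(a_0, a_1, …) = (0, 3, 1, 0, 3)

Repeated division by 5 gives the digits low-to-high: 1915 = 3·5^1 + 1·5^2 + 3·5^4. Digit sequence: (0, 3, 1, 0, 3).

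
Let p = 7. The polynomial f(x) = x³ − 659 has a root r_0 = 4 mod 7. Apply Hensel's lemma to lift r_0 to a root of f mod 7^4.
r_3 = 1712 (mod 2401)

Hensel: r_{i+1} = r_i − f(r_i)/f′(r_i) mod 7^{i+2}, where f′(x) = 3x². Iterate:
  r_0 = 4 (mod 7)
  r_1 = 46 (mod 49)
  r_2 = 340 (mod 343)
  r_3 = 1712 (mod 2401)
Final: r = 1712 with f(r) ≡ 0 mod 7^4.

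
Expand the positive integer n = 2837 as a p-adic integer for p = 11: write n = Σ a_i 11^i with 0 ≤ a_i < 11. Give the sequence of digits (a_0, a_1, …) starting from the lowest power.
(a_0, a_1, …) = (10, 4, 1, 2)

Repeated division by 11 gives the digits low-to-high: 2837 = 10 + 4·11^1 + 1·11^2 + 2·11^3. Digit sequence: (10, 4, 1, 2).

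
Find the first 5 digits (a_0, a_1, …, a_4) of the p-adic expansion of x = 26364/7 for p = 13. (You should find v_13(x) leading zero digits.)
(a_0, …, a_4) = (0, 0, 0, 11, 3)

v_13(26364/7) = 3, so a_0 = ... = a_2 = 0. Factor out: x = 13^3 · u with u = 12/7 a unit in ℤ_13. Expand u iteratively via a_{v+i} = u_i mod 13, u_{i+1} = (u_i − a_{v+i})/13:
  u_0 = 12/7;  a_3 = 11;  u_1 = (u_0 − 11)/13 = -5/7
  u_1 = -5/7;  a_4 = 3;  u_2 = (u_1 − 3)/13 = -2/7
Digits: (0, 0, 0, 11, 3).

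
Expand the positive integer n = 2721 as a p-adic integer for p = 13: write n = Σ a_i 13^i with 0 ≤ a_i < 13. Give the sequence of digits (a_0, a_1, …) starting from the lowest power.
(a_0, a_1, …) = (4, 1, 3, 1)

Repeated division by 13 gives the digits low-to-high: 2721 = 4 + 1·13^1 + 3·13^2 + 1·13^3. Digit sequence: (4, 1, 3, 1).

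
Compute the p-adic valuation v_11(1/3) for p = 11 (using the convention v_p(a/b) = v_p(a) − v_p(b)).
v_11(1/3) = 0

Factor powers of 11 from the numerator and denominator of the reduced fraction: 1 = 11^0 · 1 and 3 = 11^0 · 3. Apply v_p(a/b) = v_p(a) − v_p(b): v_11(1/3) = 0 − 0 = 0.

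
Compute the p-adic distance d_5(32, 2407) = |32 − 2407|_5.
d_5(32, 2407) = 1/125

Step 1 — x − y = 32 − 2407 = -2375. Step 2 — v_5(-2375) = 3 (factor: -2375 = −(5^3 · 19); the sign does not affect v_p). Step 3 — |x − y|_5 = 5^{-3} = 1/125.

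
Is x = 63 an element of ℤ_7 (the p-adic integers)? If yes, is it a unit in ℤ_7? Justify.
x ∈ ℤ_7 but not a unit; v_7(x) = 1 > 0

ℤ_7 = {x ∈ ℚ_7 : v_7(x) ≥ 0} and ℤ_7^× = {x ∈ ℤ_7 : v_7(x) = 0}. Here v_7(63) = v_7(num) − v_7(den) = 1; compare against these criteria.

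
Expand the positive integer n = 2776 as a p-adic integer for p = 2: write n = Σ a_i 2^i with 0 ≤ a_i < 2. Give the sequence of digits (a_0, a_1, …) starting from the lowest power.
(a_0, a_1, …) = (0, 0, 0, 1, 1, 0, 1, 1, 0, 1, 0, 1)

Repeated division by 2 gives the digits low-to-high: 2776 = 1·2^3 + 1·2^4 + 1·2^6 + 1·2^7 + 1·2^9 + 1·2^11. Digit sequence: (0, 0, 0, 1, 1, 0, 1, 1, 0, 1, 0, 1).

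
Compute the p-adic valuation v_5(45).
v_5(45) = 1

v_5(n) is the largest exponent k such that 5^k divides n. Factor out: 45 = 5^1 · 9. (Sign doesn't affect v_p.) So v_5(45) = 1.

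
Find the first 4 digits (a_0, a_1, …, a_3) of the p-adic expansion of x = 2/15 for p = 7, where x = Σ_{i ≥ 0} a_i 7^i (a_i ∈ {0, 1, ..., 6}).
(a_0, …, a_3) = (2, 3, 0, 6)

v_7(2/15) = 0 (numerator and denominator both coprime to 7), so x ∈ ℤ_7^×. Compute digits iteratively via a_i = x_i mod 7, x_{i+1} = (x_i − a_i)/7, with x_0 = x:
  x_0 = 2/15;  a_0 = 2;  x_1 = (x_0 − 2)/7 = -4/15
  x_1 = -4/15;  a_1 = 3;  x_2 = (x_1 − 3)/7 = -7/15
  x_2 = -7/15;  a_2 = 0;  x_3 = (x_2 − 0)/7 = -1/15
  x_3 = -1/15;  a_3 = 6;  x_4 = (x_3 − 6)/7 = -13/15
Digits: (2, 3, 0, 6).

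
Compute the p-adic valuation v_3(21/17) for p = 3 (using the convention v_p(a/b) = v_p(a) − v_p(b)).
v_3(21/17) = 1

Factor powers of 3 from the numerator and denominator of the reduced fraction: 21 = 3^1 · 7 and 17 = 3^0 · 17. Apply v_p(a/b) = v_p(a) − v_p(b): v_3(21/17) = 1 − 0 = 1.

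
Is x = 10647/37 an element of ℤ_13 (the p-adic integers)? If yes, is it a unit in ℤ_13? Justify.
x ∈ ℤ_13 but not a unit; v_13(x) = 2 > 0

ℤ_13 = {x ∈ ℚ_13 : v_13(x) ≥ 0} and ℤ_13^× = {x ∈ ℤ_13 : v_13(x) = 0}. Here v_13(10647/37) = v_13(num) − v_13(den) = 2; compare against these criteria.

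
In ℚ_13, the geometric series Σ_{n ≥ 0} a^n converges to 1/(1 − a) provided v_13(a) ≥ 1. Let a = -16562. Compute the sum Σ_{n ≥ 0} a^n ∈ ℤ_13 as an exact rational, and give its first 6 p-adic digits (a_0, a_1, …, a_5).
Σ a^n = 1/(1 − a) = 1/16563;  first 6 digits = (1, 0, 6, 5, 9, 10)

v_13(a) = 2 ≥ 1, so the series converges in ℤ_13 to 1/(1 − a) = 1/(1 − (-16562)) = 1/16563. Expand this rational in ℤ_13: compute digits iteratively via d_i = x_i mod 13, x_{i+1} = (x_i − d_i)/13. The first 6 digits are (1, 0, 6, 5, 9, 10).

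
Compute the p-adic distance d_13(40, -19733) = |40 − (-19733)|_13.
d_13(40, -19733) = 1/2197

Step 1 — x − y = 40 − (-19733) = 19773. Step 2 — v_13(19773) = 3 (factor: 19773 = (13^3 · 9); the sign does not affect v_p). Step 3 — |x − y|_13 = 13^{-3} = 1/2197.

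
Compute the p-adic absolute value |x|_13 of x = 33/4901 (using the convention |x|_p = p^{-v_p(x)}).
|33/4901|_13 = 169

Step 1 — compute v_13(x) by factoring powers of 13 out of the numerator and denominator: v_13(33/4901) = -2. Step 2 — apply |x|_p = p^{-v_p(x)} = 13^{2} = 169.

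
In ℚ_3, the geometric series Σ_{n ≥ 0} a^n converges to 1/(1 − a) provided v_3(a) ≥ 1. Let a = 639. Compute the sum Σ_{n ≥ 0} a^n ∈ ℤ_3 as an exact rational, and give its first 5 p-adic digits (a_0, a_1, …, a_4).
Σ a^n = 1/(1 − a) = -1/638;  first 5 digits = (1, 0, 2, 2, 2)

v_3(a) = 2 ≥ 1, so the series converges in ℤ_3 to 1/(1 − a) = 1/(1 − 639) = -1/638. Expand this rational in ℤ_3: compute digits iteratively via d_i = x_i mod 3, x_{i+1} = (x_i − d_i)/3. The first 5 digits are (1, 0, 2, 2, 2).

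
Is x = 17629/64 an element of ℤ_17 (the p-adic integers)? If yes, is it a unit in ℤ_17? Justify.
x ∈ ℤ_17 but not a unit; v_17(x) = 2 > 0

ℤ_17 = {x ∈ ℚ_17 : v_17(x) ≥ 0} and ℤ_17^× = {x ∈ ℤ_17 : v_17(x) = 0}. Here v_17(17629/64) = v_17(num) − v_17(den) = 2; compare against these criteria.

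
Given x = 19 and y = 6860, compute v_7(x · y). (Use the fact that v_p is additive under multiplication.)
v_7(130340) = 3

v_p(x) = 0 (factor: 19 = 7^0 · 19); v_p(y) = 3 (factor: 6860 = 7^3 · 20). Additivity: v_p(xy) = v_p(x) + v_p(y) = 0 + 3 = 3. (Direct check: xy = 130340 = 7^3 · (380).)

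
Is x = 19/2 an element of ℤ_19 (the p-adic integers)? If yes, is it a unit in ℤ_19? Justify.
x ∈ ℤ_19 but not a unit; v_19(x) = 1 > 0

ℤ_19 = {x ∈ ℚ_19 : v_19(x) ≥ 0} and ℤ_19^× = {x ∈ ℤ_19 : v_19(x) = 0}. Here v_19(19/2) = v_19(num) − v_19(den) = 1; compare against these criteria.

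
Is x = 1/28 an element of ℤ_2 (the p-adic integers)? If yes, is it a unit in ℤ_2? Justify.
x ∉ ℤ_2 (v_2(x) = -2 < 0)

ℤ_2 = {x ∈ ℚ_2 : v_2(x) ≥ 0} and ℤ_2^× = {x ∈ ℤ_2 : v_2(x) = 0}. Here v_2(1/28) = v_2(num) − v_2(den) = -2; compare against these criteria.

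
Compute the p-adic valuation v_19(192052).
v_19(192052) = 3

v_19(n) is the largest exponent k such that 19^k divides n. Factor out: 192052 = 19^3 · 28. (Sign doesn't affect v_p.) So v_19(192052) = 3.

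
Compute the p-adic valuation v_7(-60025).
v_7(-60025) = 4

v_7(n) is the largest exponent k such that 7^k divides n. Factor out: -60025 = -7^4 · 25. (Sign doesn't affect v_p.) So v_7(-60025) = 4.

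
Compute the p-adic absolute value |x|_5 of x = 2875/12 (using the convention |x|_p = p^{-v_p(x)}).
|2875/12|_5 = 1/125

Step 1 — compute v_5(x) by factoring powers of 5 out of the numerator and denominator: v_5(2875/12) = 3. Step 2 — apply |x|_p = p^{-v_p(x)} = 5^{-3} = 1/125.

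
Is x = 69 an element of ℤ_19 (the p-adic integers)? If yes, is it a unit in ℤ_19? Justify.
x ∈ ℤ_19^× (unit); v_19(x) = 0

ℤ_19 = {x ∈ ℚ_19 : v_19(x) ≥ 0} and ℤ_19^× = {x ∈ ℤ_19 : v_19(x) = 0}. Here v_19(69) = v_19(num) − v_19(den) = 0; compare against these criteria.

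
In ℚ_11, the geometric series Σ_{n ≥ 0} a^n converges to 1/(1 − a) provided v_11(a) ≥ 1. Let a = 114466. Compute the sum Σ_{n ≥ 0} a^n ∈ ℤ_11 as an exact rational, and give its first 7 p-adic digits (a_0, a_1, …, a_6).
Σ a^n = 1/(1 − a) = -1/114465;  first 7 digits = (1, 0, 0, 9, 7, 0, 4)

v_11(a) = 3 ≥ 1, so the series converges in ℤ_11 to 1/(1 − a) = 1/(1 − 114466) = -1/114465. Expand this rational in ℤ_11: compute digits iteratively via d_i = x_i mod 11, x_{i+1} = (x_i − d_i)/11. The first 7 digits are (1, 0, 0, 9, 7, 0, 4).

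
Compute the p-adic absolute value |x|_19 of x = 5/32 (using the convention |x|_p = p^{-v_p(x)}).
|5/32|_19 = 1

Step 1 — compute v_19(x) by factoring powers of 19 out of the numerator and denominator: v_19(5/32) = 0. Step 2 — apply |x|_p = p^{-v_p(x)} = 19^{0} = 1.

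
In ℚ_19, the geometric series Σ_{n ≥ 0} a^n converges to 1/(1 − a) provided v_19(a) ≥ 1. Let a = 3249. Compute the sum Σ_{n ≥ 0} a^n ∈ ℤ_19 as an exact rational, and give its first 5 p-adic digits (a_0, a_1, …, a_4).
Σ a^n = 1/(1 − a) = -1/3248;  first 5 digits = (1, 0, 9, 0, 5)

v_19(a) = 2 ≥ 1, so the series converges in ℤ_19 to 1/(1 − a) = 1/(1 − 3249) = -1/3248. Expand this rational in ℤ_19: compute digits iteratively via d_i = x_i mod 19, x_{i+1} = (x_i − d_i)/19. The first 5 digits are (1, 0, 9, 0, 5).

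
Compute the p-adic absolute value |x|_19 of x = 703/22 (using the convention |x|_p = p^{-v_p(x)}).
|703/22|_19 = 1/19

Step 1 — compute v_19(x) by factoring powers of 19 out of the numerator and denominator: v_19(703/22) = 1. Step 2 — apply |x|_p = p^{-v_p(x)} = 19^{-1} = 1/19.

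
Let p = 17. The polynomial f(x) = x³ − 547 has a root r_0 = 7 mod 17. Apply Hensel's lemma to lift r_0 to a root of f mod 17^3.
r_2 = 3152 (mod 4913)

Hensel: r_{i+1} = r_i − f(r_i)/f′(r_i) mod 17^{i+2}, where f′(x) = 3x². Iterate:
  r_0 = 7 (mod 17)
  r_1 = 262 (mod 289)
  r_2 = 3152 (mod 4913)
Final: r = 3152 with f(r) ≡ 0 mod 17^3.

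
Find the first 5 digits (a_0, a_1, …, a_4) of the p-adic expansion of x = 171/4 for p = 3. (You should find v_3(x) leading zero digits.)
(a_0, …, a_4) = (0, 0, 1, 2, 2)

v_3(171/4) = 2, so a_0 = ... = a_1 = 0. Factor out: x = 3^2 · u with u = 19/4 a unit in ℤ_3. Expand u iteratively via a_{v+i} = u_i mod 3, u_{i+1} = (u_i − a_{v+i})/3:
  u_0 = 19/4;  a_2 = 1;  u_1 = (u_0 − 1)/3 = 5/4
  u_1 = 5/4;  a_3 = 2;  u_2 = (u_1 − 2)/3 = -1/4
  u_2 = -1/4;  a_4 = 2;  u_3 = (u_2 − 2)/3 = -3/4
Digits: (0, 0, 1, 2, 2).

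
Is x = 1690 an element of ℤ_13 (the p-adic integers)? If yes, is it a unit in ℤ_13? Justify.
x ∈ ℤ_13 but not a unit; v_13(x) = 2 > 0

ℤ_13 = {x ∈ ℚ_13 : v_13(x) ≥ 0} and ℤ_13^× = {x ∈ ℤ_13 : v_13(x) = 0}. Here v_13(1690) = v_13(num) − v_13(den) = 2; compare against these criteria.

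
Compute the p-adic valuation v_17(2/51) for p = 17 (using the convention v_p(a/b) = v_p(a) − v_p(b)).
v_17(2/51) = -1

Factor powers of 17 from the numerator and denominator of the reduced fraction: 2 = 17^0 · 2 and 51 = 17^1 · 3. Apply v_p(a/b) = v_p(a) − v_p(b): v_17(2/51) = 0 − 1 = -1.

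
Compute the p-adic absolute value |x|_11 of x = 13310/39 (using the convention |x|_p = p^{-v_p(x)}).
|13310/39|_11 = 1/1331

Step 1 — compute v_11(x) by factoring powers of 11 out of the numerator and denominator: v_11(13310/39) = 3. Step 2 — apply |x|_p = p^{-v_p(x)} = 11^{-3} = 1/1331.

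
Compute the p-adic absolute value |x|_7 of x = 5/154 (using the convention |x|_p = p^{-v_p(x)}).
|5/154|_7 = 7

Step 1 — compute v_7(x) by factoring powers of 7 out of the numerator and denominator: v_7(5/154) = -1. Step 2 — apply |x|_p = p^{-v_p(x)} = 7^{1} = 7.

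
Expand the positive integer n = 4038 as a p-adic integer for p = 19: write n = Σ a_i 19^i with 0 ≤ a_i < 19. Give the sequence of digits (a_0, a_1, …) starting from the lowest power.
(a_0, a_1, …) = (10, 3, 11)

Repeated division by 19 gives the digits low-to-high: 4038 = 10 + 3·19^1 + 11·19^2. Digit sequence: (10, 3, 11).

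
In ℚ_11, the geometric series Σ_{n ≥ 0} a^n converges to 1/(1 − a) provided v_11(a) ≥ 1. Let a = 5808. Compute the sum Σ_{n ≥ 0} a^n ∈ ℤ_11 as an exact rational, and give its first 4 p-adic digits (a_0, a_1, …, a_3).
Σ a^n = 1/(1 − a) = -1/5807;  first 4 digits = (1, 0, 4, 4)

v_11(a) = 2 ≥ 1, so the series converges in ℤ_11 to 1/(1 − a) = 1/(1 − 5808) = -1/5807. Expand this rational in ℤ_11: compute digits iteratively via d_i = x_i mod 11, x_{i+1} = (x_i − d_i)/11. The first 4 digits are (1, 0, 4, 4).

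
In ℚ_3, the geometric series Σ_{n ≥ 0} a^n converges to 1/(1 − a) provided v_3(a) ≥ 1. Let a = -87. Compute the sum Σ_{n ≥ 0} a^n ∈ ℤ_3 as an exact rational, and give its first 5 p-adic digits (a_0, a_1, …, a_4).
Σ a^n = 1/(1 − a) = 1/88;  first 5 digits = (1, 1, 0, 2, 0)

v_3(a) = 1 ≥ 1, so the series converges in ℤ_3 to 1/(1 − a) = 1/(1 − (-87)) = 1/88. Expand this rational in ℤ_3: compute digits iteratively via d_i = x_i mod 3, x_{i+1} = (x_i − d_i)/3. The first 5 digits are (1, 1, 0, 2, 0).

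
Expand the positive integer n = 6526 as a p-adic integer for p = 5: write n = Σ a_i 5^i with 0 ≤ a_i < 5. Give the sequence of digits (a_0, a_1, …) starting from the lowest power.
(a_0, a_1, …) = (1, 0, 1, 2, 0, 2)

Repeated division by 5 gives the digits low-to-high: 6526 = 1 + 1·5^2 + 2·5^3 + 2·5^5. Digit sequence: (1, 0, 1, 2, 0, 2).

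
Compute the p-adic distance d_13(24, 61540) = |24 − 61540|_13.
d_13(24, 61540) = 1/2197

Step 1 — x − y = 24 − 61540 = -61516. Step 2 — v_13(-61516) = 3 (factor: -61516 = −(13^3 · 28); the sign does not affect v_p). Step 3 — |x − y|_13 = 13^{-3} = 1/2197.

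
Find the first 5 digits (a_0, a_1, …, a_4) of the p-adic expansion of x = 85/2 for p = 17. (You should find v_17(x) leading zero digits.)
(a_0, …, a_4) = (0, 11, 8, 8, 8)

v_17(85/2) = 1, so a_0 = ... = a_0 = 0. Factor out: x = 17^1 · u with u = 5/2 a unit in ℤ_17. Expand u iteratively via a_{v+i} = u_i mod 17, u_{i+1} = (u_i − a_{v+i})/17:
  u_0 = 5/2;  a_1 = 11;  u_1 = (u_0 − 11)/17 = -1/2
  u_1 = -1/2;  a_2 = 8;  u_2 = (u_1 − 8)/17 = -1/2
  u_2 = -1/2;  a_3 = 8;  u_3 = (u_2 − 8)/17 = -1/2
  u_3 = -1/2;  a_4 = 8;  u_4 = (u_3 − 8)/17 = -1/2
Digits: (0, 11, 8, 8, 8).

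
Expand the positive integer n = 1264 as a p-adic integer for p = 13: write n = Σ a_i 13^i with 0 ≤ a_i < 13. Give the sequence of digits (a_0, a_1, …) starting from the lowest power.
(a_0, a_1, …) = (3, 6, 7)

Repeated division by 13 gives the digits low-to-high: 1264 = 3 + 6·13^1 + 7·13^2. Digit sequence: (3, 6, 7).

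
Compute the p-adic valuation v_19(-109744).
v_19(-109744) = 3

v_19(n) is the largest exponent k such that 19^k divides n. Factor out: -109744 = -19^3 · 16. (Sign doesn't affect v_p.) So v_19(-109744) = 3.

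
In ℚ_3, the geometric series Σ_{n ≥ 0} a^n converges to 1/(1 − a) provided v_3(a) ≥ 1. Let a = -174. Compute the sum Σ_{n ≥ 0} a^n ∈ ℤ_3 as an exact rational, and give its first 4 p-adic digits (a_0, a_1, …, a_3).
Σ a^n = 1/(1 − a) = 1/175;  first 4 digits = (1, 2, 2, 0)

v_3(a) = 1 ≥ 1, so the series converges in ℤ_3 to 1/(1 − a) = 1/(1 − (-174)) = 1/175. Expand this rational in ℤ_3: compute digits iteratively via d_i = x_i mod 3, x_{i+1} = (x_i − d_i)/3. The first 4 digits are (1, 2, 2, 0).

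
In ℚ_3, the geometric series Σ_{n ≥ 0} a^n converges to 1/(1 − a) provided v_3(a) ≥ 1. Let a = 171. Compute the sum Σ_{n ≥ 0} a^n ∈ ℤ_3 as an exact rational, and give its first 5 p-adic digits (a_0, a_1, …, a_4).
Σ a^n = 1/(1 − a) = -1/170;  first 5 digits = (1, 0, 1, 0, 0)

v_3(a) = 2 ≥ 1, so the series converges in ℤ_3 to 1/(1 − a) = 1/(1 − 171) = -1/170. Expand this rational in ℤ_3: compute digits iteratively via d_i = x_i mod 3, x_{i+1} = (x_i − d_i)/3. The first 5 digits are (1, 0, 1, 0, 0).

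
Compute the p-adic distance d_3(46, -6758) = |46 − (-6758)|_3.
d_3(46, -6758) = 1/243

Step 1 — x − y = 46 − (-6758) = 6804. Step 2 — v_3(6804) = 5 (factor: 6804 = (3^5 · 28); the sign does not affect v_p). Step 3 — |x − y|_3 = 3^{-5} = 1/243.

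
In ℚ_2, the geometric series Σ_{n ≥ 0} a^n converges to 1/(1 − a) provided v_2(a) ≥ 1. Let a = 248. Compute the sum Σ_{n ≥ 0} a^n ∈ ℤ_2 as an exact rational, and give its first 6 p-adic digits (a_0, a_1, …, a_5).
Σ a^n = 1/(1 − a) = -1/247;  first 6 digits = (1, 0, 0, 1, 1, 1)

v_2(a) = 3 ≥ 1, so the series converges in ℤ_2 to 1/(1 − a) = 1/(1 − 248) = -1/247. Expand this rational in ℤ_2: compute digits iteratively via d_i = x_i mod 2, x_{i+1} = (x_i − d_i)/2. The first 6 digits are (1, 0, 0, 1, 1, 1).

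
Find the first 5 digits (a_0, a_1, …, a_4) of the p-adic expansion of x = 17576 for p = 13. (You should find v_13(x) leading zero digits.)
(a_0, …, a_4) = (0, 0, 0, 8, 0)

v_13(17576) = 3, so a_0 = ... = a_2 = 0. Factor out: x = 13^3 · u with u = 8 a unit in ℤ_13. Expand u iteratively via a_{v+i} = u_i mod 13, u_{i+1} = (u_i − a_{v+i})/13:
  u_0 = 8;  a_3 = 8;  u_1 = (u_0 − 8)/13 = 0
  u_1 = 0;  a_4 = 0;  u_2 = (u_1 − 0)/13 = 0
Digits: (0, 0, 0, 8, 0).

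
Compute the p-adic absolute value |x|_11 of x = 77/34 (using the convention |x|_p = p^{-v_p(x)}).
|77/34|_11 = 1/11

Step 1 — compute v_11(x) by factoring powers of 11 out of the numerator and denominator: v_11(77/34) = 1. Step 2 — apply |x|_p = p^{-v_p(x)} = 11^{-1} = 1/11.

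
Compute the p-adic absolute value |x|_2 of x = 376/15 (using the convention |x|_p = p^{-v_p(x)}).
|376/15|_2 = 1/8

Step 1 — compute v_2(x) by factoring powers of 2 out of the numerator and denominator: v_2(376/15) = 3. Step 2 — apply |x|_p = p^{-v_p(x)} = 2^{-3} = 1/8.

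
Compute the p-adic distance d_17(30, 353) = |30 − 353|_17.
d_17(30, 353) = 1/17

Step 1 — x − y = 30 − 353 = -323. Step 2 — v_17(-323) = 1 (factor: -323 = −(17^1 · 19); the sign does not affect v_p). Step 3 — |x − y|_17 = 17^{-1} = 1/17.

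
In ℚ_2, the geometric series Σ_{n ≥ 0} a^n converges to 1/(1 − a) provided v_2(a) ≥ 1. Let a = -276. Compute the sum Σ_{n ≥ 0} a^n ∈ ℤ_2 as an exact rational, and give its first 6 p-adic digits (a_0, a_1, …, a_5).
Σ a^n = 1/(1 − a) = 1/277;  first 6 digits = (1, 0, 1, 1, 1, 1)

v_2(a) = 2 ≥ 1, so the series converges in ℤ_2 to 1/(1 − a) = 1/(1 − (-276)) = 1/277. Expand this rational in ℤ_2: compute digits iteratively via d_i = x_i mod 2, x_{i+1} = (x_i − d_i)/2. The first 6 digits are (1, 0, 1, 1, 1, 1).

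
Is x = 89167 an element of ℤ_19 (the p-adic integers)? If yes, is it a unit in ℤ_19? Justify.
x ∈ ℤ_19 but not a unit; v_19(x) = 3 > 0

ℤ_19 = {x ∈ ℚ_19 : v_19(x) ≥ 0} and ℤ_19^× = {x ∈ ℤ_19 : v_19(x) = 0}. Here v_19(89167) = v_19(num) − v_19(den) = 3; compare against these criteria.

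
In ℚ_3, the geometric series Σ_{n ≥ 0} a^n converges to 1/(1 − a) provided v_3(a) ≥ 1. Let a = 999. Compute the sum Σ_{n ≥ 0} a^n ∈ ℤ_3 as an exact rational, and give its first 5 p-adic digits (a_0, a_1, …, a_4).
Σ a^n = 1/(1 − a) = -1/998;  first 5 digits = (1, 0, 0, 1, 0)

v_3(a) = 3 ≥ 1, so the series converges in ℤ_3 to 1/(1 − a) = 1/(1 − 999) = -1/998. Expand this rational in ℤ_3: compute digits iteratively via d_i = x_i mod 3, x_{i+1} = (x_i − d_i)/3. The first 5 digits are (1, 0, 0, 1, 0).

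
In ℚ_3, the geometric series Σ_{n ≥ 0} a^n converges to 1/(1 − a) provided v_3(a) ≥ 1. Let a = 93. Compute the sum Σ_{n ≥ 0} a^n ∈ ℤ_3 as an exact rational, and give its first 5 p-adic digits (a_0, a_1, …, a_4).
Σ a^n = 1/(1 − a) = -1/92;  first 5 digits = (1, 1, 2, 0, 1)

v_3(a) = 1 ≥ 1, so the series converges in ℤ_3 to 1/(1 − a) = 1/(1 − 93) = -1/92. Expand this rational in ℤ_3: compute digits iteratively via d_i = x_i mod 3, x_{i+1} = (x_i − d_i)/3. The first 5 digits are (1, 1, 2, 0, 1).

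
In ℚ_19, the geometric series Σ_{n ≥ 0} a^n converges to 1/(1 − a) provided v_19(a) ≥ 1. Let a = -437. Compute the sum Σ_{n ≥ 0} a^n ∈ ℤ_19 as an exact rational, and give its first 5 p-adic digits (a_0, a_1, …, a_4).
Σ a^n = 1/(1 − a) = 1/438;  first 5 digits = (1, 15, 14, 1, 16)

v_19(a) = 1 ≥ 1, so the series converges in ℤ_19 to 1/(1 − a) = 1/(1 − (-437)) = 1/438. Expand this rational in ℤ_19: compute digits iteratively via d_i = x_i mod 19, x_{i+1} = (x_i − d_i)/19. The first 5 digits are (1, 15, 14, 1, 16).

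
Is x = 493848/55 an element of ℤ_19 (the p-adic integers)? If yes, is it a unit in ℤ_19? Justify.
x ∈ ℤ_19 but not a unit; v_19(x) = 3 > 0

ℤ_19 = {x ∈ ℚ_19 : v_19(x) ≥ 0} and ℤ_19^× = {x ∈ ℤ_19 : v_19(x) = 0}. Here v_19(493848/55) = v_19(num) − v_19(den) = 3; compare against these criteria.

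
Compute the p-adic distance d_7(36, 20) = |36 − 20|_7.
d_7(36, 20) = 1

Step 1 — x − y = 36 − 20 = 16. Step 2 — v_7(16) = 0 (factor: 16 = (7^0 · 16); the sign does not affect v_p). Step 3 — |x − y|_7 = 7^{0} = 1.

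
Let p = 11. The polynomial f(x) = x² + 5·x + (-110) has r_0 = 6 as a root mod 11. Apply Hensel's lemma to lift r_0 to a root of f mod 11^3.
r_2 = 336 (mod 1331)

Hensel: r_{i+1} = r_i − f(r_i)·(f′(r_i))^{-1} mod 11^{i+2}, f′(x) = 2x + 5. Iterate:
  r_0 = 6 (mod 11)
  r_1 = 94 (mod 121)
  r_2 = 336 (mod 1331)
Final: r = 336 satisfies f(r) ≡ 0 mod 11^3.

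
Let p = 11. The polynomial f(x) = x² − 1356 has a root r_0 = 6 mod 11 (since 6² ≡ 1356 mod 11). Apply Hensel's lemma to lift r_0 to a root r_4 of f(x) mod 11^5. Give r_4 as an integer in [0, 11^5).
r_4 = 15967 (mod 161051)

Hensel's recurrence: r_{i+1} = r_i − f(r_i)·(f′(r_i))^{-1} mod 11^{i+2}, with f′(x) = 2x. Iterate:
  r_0 = 6 (mod 11)
  r_1 = 116 (mod 121)
  r_2 = 1326 (mod 1331)
  r_3 = 1326 (mod 14641)
  r_4 = 15967 (mod 161051)
Final: r_4 = 15967, and one checks f(r_4) ≡ 0 mod 11^5.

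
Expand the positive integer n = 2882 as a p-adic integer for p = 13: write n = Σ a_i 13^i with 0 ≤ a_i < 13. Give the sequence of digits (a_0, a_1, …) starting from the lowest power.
(a_0, a_1, …) = (9, 0, 4, 1)

Repeated division by 13 gives the digits low-to-high: 2882 = 9 + 4·13^2 + 1·13^3. Digit sequence: (9, 0, 4, 1).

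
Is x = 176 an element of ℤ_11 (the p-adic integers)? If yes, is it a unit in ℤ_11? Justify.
x ∈ ℤ_11 but not a unit; v_11(x) = 1 > 0

ℤ_11 = {x ∈ ℚ_11 : v_11(x) ≥ 0} and ℤ_11^× = {x ∈ ℤ_11 : v_11(x) = 0}. Here v_11(176) = v_11(num) − v_11(den) = 1; compare against these criteria.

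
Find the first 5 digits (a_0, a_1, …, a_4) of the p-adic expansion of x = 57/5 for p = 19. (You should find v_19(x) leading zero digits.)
(a_0, …, a_4) = (0, 12, 7, 11, 7)

v_19(57/5) = 1, so a_0 = ... = a_0 = 0. Factor out: x = 19^1 · u with u = 3/5 a unit in ℤ_19. Expand u iteratively via a_{v+i} = u_i mod 19, u_{i+1} = (u_i − a_{v+i})/19:
  u_0 = 3/5;  a_1 = 12;  u_1 = (u_0 − 12)/19 = -3/5
  u_1 = -3/5;  a_2 = 7;  u_2 = (u_1 − 7)/19 = -2/5
  u_2 = -2/5;  a_3 = 11;  u_3 = (u_2 − 11)/19 = -3/5
  u_3 = -3/5;  a_4 = 7;  u_4 = (u_3 − 7)/19 = -2/5
Digits: (0, 12, 7, 11, 7).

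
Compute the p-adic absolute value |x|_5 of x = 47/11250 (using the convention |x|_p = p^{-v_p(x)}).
|47/11250|_5 = 625

Step 1 — compute v_5(x) by factoring powers of 5 out of the numerator and denominator: v_5(47/11250) = -4. Step 2 — apply |x|_p = p^{-v_p(x)} = 5^{4} = 625.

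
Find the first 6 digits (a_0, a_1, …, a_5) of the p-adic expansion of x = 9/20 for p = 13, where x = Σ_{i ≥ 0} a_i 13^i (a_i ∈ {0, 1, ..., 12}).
(a_0, …, a_5) = (5, 12, 1, 7, 4, 12)

v_13(9/20) = 0 (numerator and denominator both coprime to 13), so x ∈ ℤ_13^×. Compute digits iteratively via a_i = x_i mod 13, x_{i+1} = (x_i − a_i)/13, with x_0 = x:
  x_0 = 9/20;  a_0 = 5;  x_1 = (x_0 − 5)/13 = -7/20
  x_1 = -7/20;  a_1 = 12;  x_2 = (x_1 − 12)/13 = -19/20
  x_2 = -19/20;  a_2 = 1;  x_3 = (x_2 − 1)/13 = -3/20
  x_3 = -3/20;  a_3 = 7;  x_4 = (x_3 − 7)/13 = -11/20
  x_4 = -11/20;  a_4 = 4;  x_5 = (x_4 − 4)/13 = -7/20
  x_5 = -7/20;  a_5 = 12;  x_6 = (x_5 − 12)/13 = -19/20
Digits: (5, 12, 1, 7, 4, 12).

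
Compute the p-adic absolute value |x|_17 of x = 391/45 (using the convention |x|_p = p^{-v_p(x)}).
|391/45|_17 = 1/17

Step 1 — compute v_17(x) by factoring powers of 17 out of the numerator and denominator: v_17(391/45) = 1. Step 2 — apply |x|_p = p^{-v_p(x)} = 17^{-1} = 1/17.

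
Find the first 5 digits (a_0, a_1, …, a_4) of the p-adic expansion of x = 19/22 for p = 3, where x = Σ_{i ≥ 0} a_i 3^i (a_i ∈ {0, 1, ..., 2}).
(a_0, …, a_4) = (1, 2, 0, 1, 0)

v_3(19/22) = 0 (numerator and denominator both coprime to 3), so x ∈ ℤ_3^×. Compute digits iteratively via a_i = x_i mod 3, x_{i+1} = (x_i − a_i)/3, with x_0 = x:
  x_0 = 19/22;  a_0 = 1;  x_1 = (x_0 − 1)/3 = -1/22
  x_1 = -1/22;  a_1 = 2;  x_2 = (x_1 − 2)/3 = -15/22
  x_2 = -15/22;  a_2 = 0;  x_3 = (x_2 − 0)/3 = -5/22
  x_3 = -5/22;  a_3 = 1;  x_4 = (x_3 − 1)/3 = -9/22
  x_4 = -9/22;  a_4 = 0;  x_5 = (x_4 − 0)/3 = -3/22
Digits: (1, 2, 0, 1, 0).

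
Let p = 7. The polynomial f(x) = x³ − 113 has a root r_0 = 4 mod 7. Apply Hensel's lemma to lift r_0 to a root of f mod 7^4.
r_3 = 2356 (mod 2401)

Hensel: r_{i+1} = r_i − f(r_i)/f′(r_i) mod 7^{i+2}, where f′(x) = 3x². Iterate:
  r_0 = 4 (mod 7)
  r_1 = 4 (mod 49)
  r_2 = 298 (mod 343)
  r_3 = 2356 (mod 2401)
Final: r = 2356 with f(r) ≡ 0 mod 7^4.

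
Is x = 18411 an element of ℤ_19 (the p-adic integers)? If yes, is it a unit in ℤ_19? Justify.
x ∈ ℤ_19 but not a unit; v_19(x) = 2 > 0

ℤ_19 = {x ∈ ℚ_19 : v_19(x) ≥ 0} and ℤ_19^× = {x ∈ ℤ_19 : v_19(x) = 0}. Here v_19(18411) = v_19(num) − v_19(den) = 2; compare against these criteria.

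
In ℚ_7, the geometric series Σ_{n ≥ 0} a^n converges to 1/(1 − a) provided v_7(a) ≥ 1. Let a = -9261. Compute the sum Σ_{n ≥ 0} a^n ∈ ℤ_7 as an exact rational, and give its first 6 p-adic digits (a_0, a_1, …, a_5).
Σ a^n = 1/(1 − a) = 1/9262;  first 6 digits = (1, 0, 0, 1, 3, 6)

v_7(a) = 3 ≥ 1, so the series converges in ℤ_7 to 1/(1 − a) = 1/(1 − (-9261)) = 1/9262. Expand this rational in ℤ_7: compute digits iteratively via d_i = x_i mod 7, x_{i+1} = (x_i − d_i)/7. The first 6 digits are (1, 0, 0, 1, 3, 6).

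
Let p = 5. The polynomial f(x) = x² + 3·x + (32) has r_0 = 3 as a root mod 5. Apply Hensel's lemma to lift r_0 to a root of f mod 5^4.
r_3 = 553 (mod 625)

Hensel: r_{i+1} = r_i − f(r_i)·(f′(r_i))^{-1} mod 5^{i+2}, f′(x) = 2x + 3. Iterate:
  r_0 = 3 (mod 5)
  r_1 = 3 (mod 25)
  r_2 = 53 (mod 125)
  r_3 = 553 (mod 625)
Final: r = 553 satisfies f(r) ≡ 0 mod 5^4.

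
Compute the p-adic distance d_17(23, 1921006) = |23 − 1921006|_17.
d_17(23, 1921006) = 1/83521

Step 1 — x − y = 23 − 1921006 = -1920983. Step 2 — v_17(-1920983) = 4 (factor: -1920983 = −(17^4 · 23); the sign does not affect v_p). Step 3 — |x − y|_17 = 17^{-4} = 1/83521.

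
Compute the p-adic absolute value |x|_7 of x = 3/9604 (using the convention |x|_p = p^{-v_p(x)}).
|3/9604|_7 = 2401

Step 1 — compute v_7(x) by factoring powers of 7 out of the numerator and denominator: v_7(3/9604) = -4. Step 2 — apply |x|_p = p^{-v_p(x)} = 7^{4} = 2401.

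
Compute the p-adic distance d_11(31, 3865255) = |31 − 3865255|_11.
d_11(31, 3865255) = 1/161051

Step 1 — x − y = 31 − 3865255 = -3865224. Step 2 — v_11(-3865224) = 5 (factor: -3865224 = −(11^5 · 24); the sign does not affect v_p). Step 3 — |x − y|_11 = 11^{-5} = 1/161051.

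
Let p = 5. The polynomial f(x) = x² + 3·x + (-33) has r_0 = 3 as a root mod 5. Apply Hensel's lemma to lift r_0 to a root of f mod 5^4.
r_3 = 438 (mod 625)

Hensel: r_{i+1} = r_i − f(r_i)·(f′(r_i))^{-1} mod 5^{i+2}, f′(x) = 2x + 3. Iterate:
  r_0 = 3 (mod 5)
  r_1 = 13 (mod 25)
  r_2 = 63 (mod 125)
  r_3 = 438 (mod 625)
Final: r = 438 satisfies f(r) ≡ 0 mod 5^4.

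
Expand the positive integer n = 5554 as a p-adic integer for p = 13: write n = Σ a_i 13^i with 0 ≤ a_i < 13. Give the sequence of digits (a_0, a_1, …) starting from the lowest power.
(a_0, a_1, …) = (3, 11, 6, 2)

Repeated division by 13 gives the digits low-to-high: 5554 = 3 + 11·13^1 + 6·13^2 + 2·13^3. Digit sequence: (3, 11, 6, 2).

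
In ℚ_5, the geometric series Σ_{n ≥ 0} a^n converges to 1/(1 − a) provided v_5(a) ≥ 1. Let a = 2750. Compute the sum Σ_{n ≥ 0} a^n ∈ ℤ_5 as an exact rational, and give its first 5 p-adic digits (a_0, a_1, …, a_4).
Σ a^n = 1/(1 − a) = -1/2749;  first 5 digits = (1, 0, 0, 2, 4)

v_5(a) = 3 ≥ 1, so the series converges in ℤ_5 to 1/(1 − a) = 1/(1 − 2750) = -1/2749. Expand this rational in ℤ_5: compute digits iteratively via d_i = x_i mod 5, x_{i+1} = (x_i − d_i)/5. The first 5 digits are (1, 0, 0, 2, 4).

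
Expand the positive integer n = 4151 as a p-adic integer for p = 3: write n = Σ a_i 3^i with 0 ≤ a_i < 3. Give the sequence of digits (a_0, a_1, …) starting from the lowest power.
(a_0, a_1, …) = (2, 0, 2, 0, 0, 2, 2, 1)

Repeated division by 3 gives the digits low-to-high: 4151 = 2 + 2·3^2 + 2·3^5 + 2·3^6 + 1·3^7. Digit sequence: (2, 0, 2, 0, 0, 2, 2, 1).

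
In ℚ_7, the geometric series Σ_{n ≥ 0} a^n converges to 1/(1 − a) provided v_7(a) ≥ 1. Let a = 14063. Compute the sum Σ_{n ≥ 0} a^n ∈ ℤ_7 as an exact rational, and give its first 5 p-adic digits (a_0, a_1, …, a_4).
Σ a^n = 1/(1 − a) = -1/14062;  first 5 digits = (1, 0, 0, 6, 5)

v_7(a) = 3 ≥ 1, so the series converges in ℤ_7 to 1/(1 − a) = 1/(1 − 14063) = -1/14062. Expand this rational in ℤ_7: compute digits iteratively via d_i = x_i mod 7, x_{i+1} = (x_i − d_i)/7. The first 5 digits are (1, 0, 0, 6, 5).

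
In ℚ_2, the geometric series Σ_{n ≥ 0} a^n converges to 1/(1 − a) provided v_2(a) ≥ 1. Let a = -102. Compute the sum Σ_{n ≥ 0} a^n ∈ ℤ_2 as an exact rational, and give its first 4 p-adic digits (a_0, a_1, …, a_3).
Σ a^n = 1/(1 − a) = 1/103;  first 4 digits = (1, 1, 1, 0)

v_2(a) = 1 ≥ 1, so the series converges in ℤ_2 to 1/(1 − a) = 1/(1 − (-102)) = 1/103. Expand this rational in ℤ_2: compute digits iteratively via d_i = x_i mod 2, x_{i+1} = (x_i − d_i)/2. The first 4 digits are (1, 1, 1, 0).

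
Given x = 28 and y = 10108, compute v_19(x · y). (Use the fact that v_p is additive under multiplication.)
v_19(283024) = 2

v_p(x) = 0 (factor: 28 = 19^0 · 28); v_p(y) = 2 (factor: 10108 = 19^2 · 28). Additivity: v_p(xy) = v_p(x) + v_p(y) = 0 + 2 = 2. (Direct check: xy = 283024 = 19^2 · (784).)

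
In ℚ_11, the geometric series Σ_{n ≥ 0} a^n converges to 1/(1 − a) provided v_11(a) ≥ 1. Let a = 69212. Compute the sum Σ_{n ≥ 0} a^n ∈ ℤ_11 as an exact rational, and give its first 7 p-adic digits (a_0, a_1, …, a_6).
Σ a^n = 1/(1 − a) = -1/69211;  first 7 digits = (1, 0, 0, 8, 4, 0, 9)

v_11(a) = 3 ≥ 1, so the series converges in ℤ_11 to 1/(1 − a) = 1/(1 − 69212) = -1/69211. Expand this rational in ℤ_11: compute digits iteratively via d_i = x_i mod 11, x_{i+1} = (x_i − d_i)/11. The first 7 digits are (1, 0, 0, 8, 4, 0, 9).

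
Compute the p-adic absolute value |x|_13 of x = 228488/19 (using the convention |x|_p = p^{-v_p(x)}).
|228488/19|_13 = 1/28561

Step 1 — compute v_13(x) by factoring powers of 13 out of the numerator and denominator: v_13(228488/19) = 4. Step 2 — apply |x|_p = p^{-v_p(x)} = 13^{-4} = 1/28561.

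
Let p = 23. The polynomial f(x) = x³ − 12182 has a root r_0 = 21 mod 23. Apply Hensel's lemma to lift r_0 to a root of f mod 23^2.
r_1 = 44 (mod 529)

Hensel: r_{i+1} = r_i − f(r_i)/f′(r_i) mod 23^{i+2}, where f′(x) = 3x². Iterate:
  r_0 = 21 (mod 23)
  r_1 = 44 (mod 529)
Final: r = 44 with f(r) ≡ 0 mod 23^2.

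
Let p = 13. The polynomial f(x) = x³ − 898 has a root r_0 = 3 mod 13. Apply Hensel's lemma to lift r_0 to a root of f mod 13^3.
r_2 = 705 (mod 2197)

Hensel: r_{i+1} = r_i − f(r_i)/f′(r_i) mod 13^{i+2}, where f′(x) = 3x². Iterate:
  r_0 = 3 (mod 13)
  r_1 = 29 (mod 169)
  r_2 = 705 (mod 2197)
Final: r = 705 with f(r) ≡ 0 mod 13^3.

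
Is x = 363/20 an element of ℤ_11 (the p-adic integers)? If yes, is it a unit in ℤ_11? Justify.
x ∈ ℤ_11 but not a unit; v_11(x) = 2 > 0

ℤ_11 = {x ∈ ℚ_11 : v_11(x) ≥ 0} and ℤ_11^× = {x ∈ ℤ_11 : v_11(x) = 0}. Here v_11(363/20) = v_11(num) − v_11(den) = 2; compare against these criteria.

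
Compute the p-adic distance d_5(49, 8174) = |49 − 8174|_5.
d_5(49, 8174) = 1/625

Step 1 — x − y = 49 − 8174 = -8125. Step 2 — v_5(-8125) = 4 (factor: -8125 = −(5^4 · 13); the sign does not affect v_p). Step 3 — |x − y|_5 = 5^{-4} = 1/625.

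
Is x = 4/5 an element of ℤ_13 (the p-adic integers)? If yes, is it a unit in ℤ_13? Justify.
x ∈ ℤ_13^× (unit); v_13(x) = 0

ℤ_13 = {x ∈ ℚ_13 : v_13(x) ≥ 0} and ℤ_13^× = {x ∈ ℤ_13 : v_13(x) = 0}. Here v_13(4/5) = v_13(num) − v_13(den) = 0; compare against these criteria.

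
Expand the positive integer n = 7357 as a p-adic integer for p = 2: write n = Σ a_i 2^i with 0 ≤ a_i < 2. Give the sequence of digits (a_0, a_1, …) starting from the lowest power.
(a_0, a_1, …) = (1, 0, 1, 1, 1, 1, 0, 1, 0, 0, 1, 1, 1)

Repeated division by 2 gives the digits low-to-high: 7357 = 1 + 1·2^2 + 1·2^3 + 1·2^4 + 1·2^5 + 1·2^7 + 1·2^10 + 1·2^11 + 1·2^12. Digit sequence: (1, 0, 1, 1, 1, 1, 0, 1, 0, 0, 1, 1, 1).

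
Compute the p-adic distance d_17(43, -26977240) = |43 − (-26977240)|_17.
d_17(43, -26977240) = 1/1419857

Step 1 — x − y = 43 − (-26977240) = 26977283. Step 2 — v_17(26977283) = 5 (factor: 26977283 = (17^5 · 19); the sign does not affect v_p). Step 3 — |x − y|_17 = 17^{-5} = 1/1419857.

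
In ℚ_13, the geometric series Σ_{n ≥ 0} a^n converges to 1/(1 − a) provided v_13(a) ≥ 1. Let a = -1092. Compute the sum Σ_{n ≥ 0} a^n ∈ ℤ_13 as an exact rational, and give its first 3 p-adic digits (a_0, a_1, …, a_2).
Σ a^n = 1/(1 − a) = 1/1093;  first 3 digits = (1, 7, 3)

v_13(a) = 1 ≥ 1, so the series converges in ℤ_13 to 1/(1 − a) = 1/(1 − (-1092)) = 1/1093. Expand this rational in ℤ_13: compute digits iteratively via d_i = x_i mod 13, x_{i+1} = (x_i − d_i)/13. The first 3 digits are (1, 7, 3).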